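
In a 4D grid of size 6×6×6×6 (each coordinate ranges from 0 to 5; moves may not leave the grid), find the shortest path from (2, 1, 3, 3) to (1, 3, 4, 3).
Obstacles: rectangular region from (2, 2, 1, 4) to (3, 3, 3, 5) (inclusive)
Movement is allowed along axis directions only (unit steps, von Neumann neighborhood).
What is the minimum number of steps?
4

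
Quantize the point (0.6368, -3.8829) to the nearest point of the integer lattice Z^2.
(1, -4)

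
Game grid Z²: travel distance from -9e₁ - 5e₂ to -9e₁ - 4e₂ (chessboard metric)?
1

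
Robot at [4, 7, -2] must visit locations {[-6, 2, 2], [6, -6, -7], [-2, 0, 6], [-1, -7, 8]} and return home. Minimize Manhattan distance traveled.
82
(one optimal route: (4, 7, -2) → (-6, 2, 2) → (-2, 0, 6) → (-1, -7, 8) → (6, -6, -7) → (4, 7, -2))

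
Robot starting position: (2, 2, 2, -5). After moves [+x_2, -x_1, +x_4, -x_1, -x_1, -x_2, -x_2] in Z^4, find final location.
(-1, 1, 2, -4)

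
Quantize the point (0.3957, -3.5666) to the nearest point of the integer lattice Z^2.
(0, -4)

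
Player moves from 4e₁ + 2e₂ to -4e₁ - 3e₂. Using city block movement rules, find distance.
13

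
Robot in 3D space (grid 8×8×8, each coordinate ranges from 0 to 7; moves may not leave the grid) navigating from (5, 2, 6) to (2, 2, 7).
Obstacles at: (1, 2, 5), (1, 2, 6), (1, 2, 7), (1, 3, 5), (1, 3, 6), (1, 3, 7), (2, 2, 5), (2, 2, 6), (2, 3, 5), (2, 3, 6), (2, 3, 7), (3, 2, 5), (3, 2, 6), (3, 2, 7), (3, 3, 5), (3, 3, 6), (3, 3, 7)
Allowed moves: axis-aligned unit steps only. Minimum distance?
6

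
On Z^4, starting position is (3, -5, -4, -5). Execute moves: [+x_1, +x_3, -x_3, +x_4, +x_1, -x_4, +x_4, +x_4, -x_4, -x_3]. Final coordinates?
(5, -5, -5, -4)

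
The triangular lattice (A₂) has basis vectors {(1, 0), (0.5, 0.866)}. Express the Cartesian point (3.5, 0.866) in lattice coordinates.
3b₁ + b₂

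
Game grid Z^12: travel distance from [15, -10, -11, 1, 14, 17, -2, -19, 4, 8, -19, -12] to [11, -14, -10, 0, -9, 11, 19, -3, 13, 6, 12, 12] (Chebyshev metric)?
31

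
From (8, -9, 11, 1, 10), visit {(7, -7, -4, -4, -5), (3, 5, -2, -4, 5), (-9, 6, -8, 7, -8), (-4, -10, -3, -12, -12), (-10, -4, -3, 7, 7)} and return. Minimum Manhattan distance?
226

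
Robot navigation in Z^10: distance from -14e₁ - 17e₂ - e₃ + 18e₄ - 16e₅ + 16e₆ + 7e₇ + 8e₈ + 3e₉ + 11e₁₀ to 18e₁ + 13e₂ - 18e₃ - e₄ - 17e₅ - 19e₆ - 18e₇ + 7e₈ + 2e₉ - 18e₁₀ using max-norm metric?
35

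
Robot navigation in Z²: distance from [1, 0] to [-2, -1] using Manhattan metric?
4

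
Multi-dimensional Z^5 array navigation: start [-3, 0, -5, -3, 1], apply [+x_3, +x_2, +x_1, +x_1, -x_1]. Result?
(-2, 1, -4, -3, 1)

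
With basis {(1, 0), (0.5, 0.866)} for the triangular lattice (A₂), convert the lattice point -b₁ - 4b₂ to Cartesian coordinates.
(-3, -3.464)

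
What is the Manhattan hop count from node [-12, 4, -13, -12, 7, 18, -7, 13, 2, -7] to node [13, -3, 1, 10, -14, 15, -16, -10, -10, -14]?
143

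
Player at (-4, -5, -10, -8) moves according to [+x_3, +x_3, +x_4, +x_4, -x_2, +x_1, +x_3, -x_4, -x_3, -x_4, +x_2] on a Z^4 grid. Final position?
(-3, -5, -8, -8)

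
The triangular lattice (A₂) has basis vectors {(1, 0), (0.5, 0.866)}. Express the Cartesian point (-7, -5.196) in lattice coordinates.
-4b₁ - 6b₂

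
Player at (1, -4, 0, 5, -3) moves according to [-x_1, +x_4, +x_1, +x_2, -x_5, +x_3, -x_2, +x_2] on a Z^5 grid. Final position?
(1, -3, 1, 6, -4)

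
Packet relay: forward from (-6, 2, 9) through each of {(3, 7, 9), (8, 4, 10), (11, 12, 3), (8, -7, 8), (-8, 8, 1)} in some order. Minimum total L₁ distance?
82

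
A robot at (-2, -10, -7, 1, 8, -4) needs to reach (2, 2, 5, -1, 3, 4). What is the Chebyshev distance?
12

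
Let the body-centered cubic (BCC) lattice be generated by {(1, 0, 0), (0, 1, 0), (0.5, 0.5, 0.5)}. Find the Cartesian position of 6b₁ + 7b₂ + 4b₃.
(8, 9, 2)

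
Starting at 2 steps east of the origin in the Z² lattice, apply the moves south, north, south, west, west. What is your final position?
(0, -1)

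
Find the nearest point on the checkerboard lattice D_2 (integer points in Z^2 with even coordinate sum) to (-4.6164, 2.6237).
(-5, 3)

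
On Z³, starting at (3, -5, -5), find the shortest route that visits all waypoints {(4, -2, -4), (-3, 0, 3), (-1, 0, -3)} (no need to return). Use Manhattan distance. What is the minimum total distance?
21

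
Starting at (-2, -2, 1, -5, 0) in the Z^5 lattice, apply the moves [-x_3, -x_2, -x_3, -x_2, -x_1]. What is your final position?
(-3, -4, -1, -5, 0)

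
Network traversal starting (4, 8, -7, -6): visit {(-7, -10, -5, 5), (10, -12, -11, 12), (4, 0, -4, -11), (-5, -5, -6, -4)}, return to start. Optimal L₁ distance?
136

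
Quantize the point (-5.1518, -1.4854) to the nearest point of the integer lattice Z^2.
(-5, -1)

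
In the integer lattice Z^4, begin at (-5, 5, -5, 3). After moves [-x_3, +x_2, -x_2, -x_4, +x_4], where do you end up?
(-5, 5, -6, 3)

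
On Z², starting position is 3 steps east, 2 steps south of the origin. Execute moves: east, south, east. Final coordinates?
(5, -3)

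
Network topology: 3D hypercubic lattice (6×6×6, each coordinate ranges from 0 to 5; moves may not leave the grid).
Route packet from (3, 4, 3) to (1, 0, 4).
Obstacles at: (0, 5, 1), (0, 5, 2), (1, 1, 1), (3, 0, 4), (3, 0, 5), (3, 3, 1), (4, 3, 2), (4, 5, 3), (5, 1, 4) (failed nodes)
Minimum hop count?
7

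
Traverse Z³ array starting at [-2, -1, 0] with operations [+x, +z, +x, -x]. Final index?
(-1, -1, 1)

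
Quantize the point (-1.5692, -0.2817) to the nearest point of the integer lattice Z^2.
(-2, 0)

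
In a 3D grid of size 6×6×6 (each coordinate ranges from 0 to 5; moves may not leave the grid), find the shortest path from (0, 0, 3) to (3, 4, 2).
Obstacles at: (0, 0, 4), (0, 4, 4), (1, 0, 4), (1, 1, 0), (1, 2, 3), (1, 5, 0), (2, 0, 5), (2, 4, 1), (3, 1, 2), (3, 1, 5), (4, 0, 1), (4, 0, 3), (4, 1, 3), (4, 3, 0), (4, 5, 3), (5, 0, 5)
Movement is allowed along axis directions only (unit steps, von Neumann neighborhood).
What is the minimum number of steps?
8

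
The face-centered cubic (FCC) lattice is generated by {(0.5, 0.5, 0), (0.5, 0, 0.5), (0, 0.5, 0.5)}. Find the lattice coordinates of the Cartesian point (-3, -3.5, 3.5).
-10b₁ + 4b₂ + 3b₃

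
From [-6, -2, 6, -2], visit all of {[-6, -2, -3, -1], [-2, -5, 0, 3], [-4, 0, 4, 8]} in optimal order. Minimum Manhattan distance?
40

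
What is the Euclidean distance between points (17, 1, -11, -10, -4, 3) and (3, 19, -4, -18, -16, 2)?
27.8927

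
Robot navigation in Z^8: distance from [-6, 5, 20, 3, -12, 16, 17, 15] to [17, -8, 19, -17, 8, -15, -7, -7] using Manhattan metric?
154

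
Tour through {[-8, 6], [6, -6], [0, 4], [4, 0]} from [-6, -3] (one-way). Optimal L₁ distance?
37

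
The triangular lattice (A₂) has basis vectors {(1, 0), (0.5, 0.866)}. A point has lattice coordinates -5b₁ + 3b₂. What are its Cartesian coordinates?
(-3.5, 2.598)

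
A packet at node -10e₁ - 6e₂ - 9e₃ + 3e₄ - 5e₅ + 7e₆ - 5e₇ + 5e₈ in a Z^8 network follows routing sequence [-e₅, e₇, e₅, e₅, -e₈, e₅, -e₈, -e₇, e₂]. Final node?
(-10, -5, -9, 3, -3, 7, -5, 3)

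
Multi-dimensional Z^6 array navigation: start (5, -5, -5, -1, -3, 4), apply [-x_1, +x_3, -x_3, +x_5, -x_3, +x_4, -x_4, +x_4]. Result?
(4, -5, -6, 0, -2, 4)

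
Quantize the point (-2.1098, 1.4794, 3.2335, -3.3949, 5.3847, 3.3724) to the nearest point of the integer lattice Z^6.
(-2, 1, 3, -3, 5, 3)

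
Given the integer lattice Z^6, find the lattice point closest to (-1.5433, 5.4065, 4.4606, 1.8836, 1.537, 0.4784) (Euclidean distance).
(-2, 5, 4, 2, 2, 0)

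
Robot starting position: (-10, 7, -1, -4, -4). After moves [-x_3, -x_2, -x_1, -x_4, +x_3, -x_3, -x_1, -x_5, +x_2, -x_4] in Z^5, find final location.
(-12, 7, -2, -6, -5)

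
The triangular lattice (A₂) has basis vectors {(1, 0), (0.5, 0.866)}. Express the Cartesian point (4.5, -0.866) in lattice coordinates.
5b₁ - b₂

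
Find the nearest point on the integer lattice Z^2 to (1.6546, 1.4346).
(2, 1)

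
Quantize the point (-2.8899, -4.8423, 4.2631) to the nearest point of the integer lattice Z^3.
(-3, -5, 4)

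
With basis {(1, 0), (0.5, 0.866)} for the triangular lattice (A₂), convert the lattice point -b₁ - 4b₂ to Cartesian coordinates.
(-3, -3.464)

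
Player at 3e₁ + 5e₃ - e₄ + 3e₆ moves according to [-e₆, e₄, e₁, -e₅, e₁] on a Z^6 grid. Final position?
(5, 0, 5, 0, -1, 2)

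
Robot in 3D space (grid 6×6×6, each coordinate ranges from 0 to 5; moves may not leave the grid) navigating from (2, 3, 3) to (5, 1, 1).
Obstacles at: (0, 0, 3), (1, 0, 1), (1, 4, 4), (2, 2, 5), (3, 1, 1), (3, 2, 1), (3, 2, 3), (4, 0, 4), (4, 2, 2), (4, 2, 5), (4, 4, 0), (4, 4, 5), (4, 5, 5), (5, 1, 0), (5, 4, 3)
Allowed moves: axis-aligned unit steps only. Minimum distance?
7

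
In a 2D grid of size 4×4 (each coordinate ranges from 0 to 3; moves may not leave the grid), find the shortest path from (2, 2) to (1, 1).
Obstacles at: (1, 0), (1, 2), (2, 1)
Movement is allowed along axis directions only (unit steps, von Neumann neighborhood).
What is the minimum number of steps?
6
(one shortest path: (2, 2) → (2, 3) → (1, 3) → (0, 3) → (0, 2) → (0, 1) → (1, 1))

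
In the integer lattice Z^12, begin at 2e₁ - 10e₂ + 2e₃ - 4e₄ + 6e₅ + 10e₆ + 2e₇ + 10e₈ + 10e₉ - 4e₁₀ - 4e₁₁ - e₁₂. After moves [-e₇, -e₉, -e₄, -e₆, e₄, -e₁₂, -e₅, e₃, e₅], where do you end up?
(2, -10, 3, -4, 6, 9, 1, 10, 9, -4, -4, -2)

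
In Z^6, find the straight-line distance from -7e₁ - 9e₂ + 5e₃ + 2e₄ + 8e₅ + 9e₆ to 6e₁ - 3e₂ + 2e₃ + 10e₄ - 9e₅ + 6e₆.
24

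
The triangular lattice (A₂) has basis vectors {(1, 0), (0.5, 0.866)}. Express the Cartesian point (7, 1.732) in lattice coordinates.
6b₁ + 2b₂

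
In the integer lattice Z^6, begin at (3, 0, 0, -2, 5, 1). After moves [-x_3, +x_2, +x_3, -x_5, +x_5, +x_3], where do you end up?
(3, 1, 1, -2, 5, 1)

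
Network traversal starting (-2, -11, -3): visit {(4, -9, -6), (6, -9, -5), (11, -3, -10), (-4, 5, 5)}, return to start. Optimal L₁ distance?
94
(one optimal route: (-2, -11, -3) → (4, -9, -6) → (6, -9, -5) → (11, -3, -10) → (-4, 5, 5) → (-2, -11, -3))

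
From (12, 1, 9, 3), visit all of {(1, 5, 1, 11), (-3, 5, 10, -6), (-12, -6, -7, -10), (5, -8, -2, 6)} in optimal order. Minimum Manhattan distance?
124
(one optimal route: (12, 1, 9, 3) → (-3, 5, 10, -6) → (1, 5, 1, 11) → (5, -8, -2, 6) → (-12, -6, -7, -10))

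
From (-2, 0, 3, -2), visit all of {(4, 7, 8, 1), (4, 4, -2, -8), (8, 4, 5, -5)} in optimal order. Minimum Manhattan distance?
51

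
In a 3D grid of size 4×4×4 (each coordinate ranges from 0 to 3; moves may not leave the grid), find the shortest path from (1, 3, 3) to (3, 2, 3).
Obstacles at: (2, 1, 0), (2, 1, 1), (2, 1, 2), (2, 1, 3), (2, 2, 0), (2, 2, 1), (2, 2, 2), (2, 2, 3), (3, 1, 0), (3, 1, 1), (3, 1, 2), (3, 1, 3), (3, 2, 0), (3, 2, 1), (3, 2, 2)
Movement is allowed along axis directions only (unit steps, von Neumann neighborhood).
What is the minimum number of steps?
3
(one shortest path: (1, 3, 3) → (2, 3, 3) → (3, 3, 3) → (3, 2, 3))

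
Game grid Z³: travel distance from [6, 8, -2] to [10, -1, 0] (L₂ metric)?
10.0499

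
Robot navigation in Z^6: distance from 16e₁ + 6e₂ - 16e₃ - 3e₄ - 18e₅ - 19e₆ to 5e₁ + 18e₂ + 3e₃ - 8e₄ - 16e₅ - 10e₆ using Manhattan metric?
58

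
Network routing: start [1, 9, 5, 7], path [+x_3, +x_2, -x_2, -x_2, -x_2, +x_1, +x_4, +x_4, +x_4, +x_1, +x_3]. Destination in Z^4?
(3, 7, 7, 10)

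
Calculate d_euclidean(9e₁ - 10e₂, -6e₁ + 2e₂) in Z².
19.2094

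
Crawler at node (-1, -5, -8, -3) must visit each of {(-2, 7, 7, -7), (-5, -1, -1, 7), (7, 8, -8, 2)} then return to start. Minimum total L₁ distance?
118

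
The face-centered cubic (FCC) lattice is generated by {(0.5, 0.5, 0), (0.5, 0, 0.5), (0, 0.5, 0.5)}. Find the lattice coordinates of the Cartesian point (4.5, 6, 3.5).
7b₁ + 2b₂ + 5b₃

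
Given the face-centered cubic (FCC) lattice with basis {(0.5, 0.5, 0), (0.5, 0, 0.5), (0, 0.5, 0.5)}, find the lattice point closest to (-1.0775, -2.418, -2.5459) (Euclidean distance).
(-1, -2.5, -2.5)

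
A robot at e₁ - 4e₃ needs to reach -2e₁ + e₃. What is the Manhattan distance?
8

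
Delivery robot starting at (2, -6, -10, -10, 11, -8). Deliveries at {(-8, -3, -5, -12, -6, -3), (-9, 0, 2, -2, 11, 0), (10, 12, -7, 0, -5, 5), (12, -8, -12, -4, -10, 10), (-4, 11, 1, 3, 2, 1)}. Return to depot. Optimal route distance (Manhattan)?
252
(one optimal route: (2, -6, -10, -10, 11, -8) → (-8, -3, -5, -12, -6, -3) → (-9, 0, 2, -2, 11, 0) → (-4, 11, 1, 3, 2, 1) → (10, 12, -7, 0, -5, 5) → (12, -8, -12, -4, -10, 10) → (2, -6, -10, -10, 11, -8))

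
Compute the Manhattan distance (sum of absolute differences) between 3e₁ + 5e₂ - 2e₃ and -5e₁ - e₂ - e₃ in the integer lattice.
15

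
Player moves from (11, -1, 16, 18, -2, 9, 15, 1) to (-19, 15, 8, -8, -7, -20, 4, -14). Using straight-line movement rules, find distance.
55.7494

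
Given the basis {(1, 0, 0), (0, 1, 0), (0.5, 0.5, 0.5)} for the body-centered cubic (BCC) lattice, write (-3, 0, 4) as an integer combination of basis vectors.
-7b₁ - 4b₂ + 8b₃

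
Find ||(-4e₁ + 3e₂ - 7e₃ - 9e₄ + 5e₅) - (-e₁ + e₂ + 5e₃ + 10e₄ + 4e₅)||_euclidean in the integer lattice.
22.7816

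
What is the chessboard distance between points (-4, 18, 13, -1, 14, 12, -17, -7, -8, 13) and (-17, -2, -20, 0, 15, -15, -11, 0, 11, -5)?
33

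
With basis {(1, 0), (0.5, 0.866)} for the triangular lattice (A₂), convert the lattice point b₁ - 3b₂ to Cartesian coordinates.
(-0.5, -2.598)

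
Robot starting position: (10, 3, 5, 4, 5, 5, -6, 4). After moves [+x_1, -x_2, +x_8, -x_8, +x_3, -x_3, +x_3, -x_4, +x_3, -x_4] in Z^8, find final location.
(11, 2, 7, 2, 5, 5, -6, 4)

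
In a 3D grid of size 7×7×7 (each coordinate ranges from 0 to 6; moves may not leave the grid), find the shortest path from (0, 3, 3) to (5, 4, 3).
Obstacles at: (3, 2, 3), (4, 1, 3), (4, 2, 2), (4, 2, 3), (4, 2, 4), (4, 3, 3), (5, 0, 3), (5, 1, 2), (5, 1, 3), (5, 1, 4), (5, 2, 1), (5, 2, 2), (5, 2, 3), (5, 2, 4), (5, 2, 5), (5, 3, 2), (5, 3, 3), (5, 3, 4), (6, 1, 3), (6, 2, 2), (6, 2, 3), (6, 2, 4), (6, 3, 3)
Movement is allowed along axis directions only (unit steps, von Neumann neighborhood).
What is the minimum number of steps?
6
(one shortest path: (0, 3, 3) → (1, 3, 3) → (2, 3, 3) → (3, 3, 3) → (3, 4, 3) → (4, 4, 3) → (5, 4, 3))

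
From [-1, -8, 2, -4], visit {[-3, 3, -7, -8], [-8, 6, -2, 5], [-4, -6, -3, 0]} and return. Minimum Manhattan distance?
88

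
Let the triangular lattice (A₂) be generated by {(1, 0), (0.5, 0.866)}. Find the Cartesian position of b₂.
(0.5, 0.866)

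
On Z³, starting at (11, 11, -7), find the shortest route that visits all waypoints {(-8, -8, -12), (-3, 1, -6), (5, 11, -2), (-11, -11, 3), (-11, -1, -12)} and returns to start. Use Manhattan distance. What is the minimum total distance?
126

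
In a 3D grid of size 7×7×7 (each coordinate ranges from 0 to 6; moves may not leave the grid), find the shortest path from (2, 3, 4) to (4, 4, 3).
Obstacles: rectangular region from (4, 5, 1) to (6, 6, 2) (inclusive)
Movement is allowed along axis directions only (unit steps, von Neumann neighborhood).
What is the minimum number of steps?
4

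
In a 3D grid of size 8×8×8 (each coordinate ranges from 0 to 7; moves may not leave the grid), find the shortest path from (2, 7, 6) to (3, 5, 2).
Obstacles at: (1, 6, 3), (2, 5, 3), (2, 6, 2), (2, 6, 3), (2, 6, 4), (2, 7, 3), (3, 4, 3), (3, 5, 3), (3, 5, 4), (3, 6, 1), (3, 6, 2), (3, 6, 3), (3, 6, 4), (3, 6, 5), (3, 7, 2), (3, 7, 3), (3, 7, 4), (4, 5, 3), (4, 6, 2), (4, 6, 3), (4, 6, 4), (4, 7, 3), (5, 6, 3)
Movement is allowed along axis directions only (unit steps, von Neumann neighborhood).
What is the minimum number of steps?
9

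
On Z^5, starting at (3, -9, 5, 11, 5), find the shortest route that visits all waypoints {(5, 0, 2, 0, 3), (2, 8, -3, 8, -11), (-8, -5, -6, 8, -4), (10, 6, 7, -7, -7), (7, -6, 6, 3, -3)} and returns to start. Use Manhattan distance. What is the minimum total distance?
188
(one optimal route: (3, -9, 5, 11, 5) → (5, 0, 2, 0, 3) → (7, -6, 6, 3, -3) → (10, 6, 7, -7, -7) → (2, 8, -3, 8, -11) → (-8, -5, -6, 8, -4) → (3, -9, 5, 11, 5))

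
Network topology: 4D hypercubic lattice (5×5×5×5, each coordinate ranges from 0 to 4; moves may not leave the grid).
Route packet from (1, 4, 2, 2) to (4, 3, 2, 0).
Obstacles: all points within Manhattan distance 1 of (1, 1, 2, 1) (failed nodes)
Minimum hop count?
6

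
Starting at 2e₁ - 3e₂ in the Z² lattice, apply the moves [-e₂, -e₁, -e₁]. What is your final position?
(0, -4)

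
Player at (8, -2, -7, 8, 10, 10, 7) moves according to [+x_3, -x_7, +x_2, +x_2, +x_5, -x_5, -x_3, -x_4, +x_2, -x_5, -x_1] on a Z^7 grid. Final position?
(7, 1, -7, 7, 9, 10, 6)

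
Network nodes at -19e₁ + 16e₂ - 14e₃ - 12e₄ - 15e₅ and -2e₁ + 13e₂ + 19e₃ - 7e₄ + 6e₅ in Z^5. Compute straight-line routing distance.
43.0465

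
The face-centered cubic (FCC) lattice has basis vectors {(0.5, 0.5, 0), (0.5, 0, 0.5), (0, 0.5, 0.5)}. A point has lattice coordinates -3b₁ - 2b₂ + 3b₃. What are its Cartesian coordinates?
(-2.5, 0, 0.5)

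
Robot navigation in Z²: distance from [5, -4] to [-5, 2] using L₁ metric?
16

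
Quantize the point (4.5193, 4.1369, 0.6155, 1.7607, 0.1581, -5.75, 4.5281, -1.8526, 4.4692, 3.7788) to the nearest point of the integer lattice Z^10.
(5, 4, 1, 2, 0, -6, 5, -2, 4, 4)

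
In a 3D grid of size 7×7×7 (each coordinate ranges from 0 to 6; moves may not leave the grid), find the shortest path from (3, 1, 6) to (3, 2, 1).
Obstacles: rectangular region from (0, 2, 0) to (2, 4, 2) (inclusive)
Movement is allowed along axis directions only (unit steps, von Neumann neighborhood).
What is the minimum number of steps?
6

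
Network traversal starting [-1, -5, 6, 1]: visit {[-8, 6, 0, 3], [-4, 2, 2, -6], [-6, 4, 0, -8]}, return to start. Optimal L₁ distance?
70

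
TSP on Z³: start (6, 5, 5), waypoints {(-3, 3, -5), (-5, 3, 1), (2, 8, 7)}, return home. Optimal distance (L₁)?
56
(one optimal route: (6, 5, 5) → (-3, 3, -5) → (-5, 3, 1) → (2, 8, 7) → (6, 5, 5))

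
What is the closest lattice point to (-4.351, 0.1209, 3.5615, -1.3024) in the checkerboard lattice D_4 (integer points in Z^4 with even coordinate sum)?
(-4, 0, 3, -1)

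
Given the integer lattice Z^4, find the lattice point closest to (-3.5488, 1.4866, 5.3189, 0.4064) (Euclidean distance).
(-4, 1, 5, 0)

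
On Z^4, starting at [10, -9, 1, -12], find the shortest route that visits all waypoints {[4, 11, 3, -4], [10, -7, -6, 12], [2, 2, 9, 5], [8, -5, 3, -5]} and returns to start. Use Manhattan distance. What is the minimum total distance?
134
(one optimal route: (10, -9, 1, -12) → (10, -7, -6, 12) → (2, 2, 9, 5) → (4, 11, 3, -4) → (8, -5, 3, -5) → (10, -9, 1, -12))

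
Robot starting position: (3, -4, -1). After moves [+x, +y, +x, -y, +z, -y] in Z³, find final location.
(5, -5, 0)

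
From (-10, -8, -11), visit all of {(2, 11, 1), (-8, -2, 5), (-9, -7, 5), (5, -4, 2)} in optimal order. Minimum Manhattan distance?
61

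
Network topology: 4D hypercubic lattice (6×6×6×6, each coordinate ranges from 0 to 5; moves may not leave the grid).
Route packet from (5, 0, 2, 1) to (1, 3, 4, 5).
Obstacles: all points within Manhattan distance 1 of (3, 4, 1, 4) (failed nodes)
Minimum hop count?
13
(one shortest path: (5, 0, 2, 1) → (4, 0, 2, 1) → (3, 0, 2, 1) → (2, 0, 2, 1) → (1, 0, 2, 1) → (1, 1, 2, 1) → (1, 2, 2, 1) → (1, 3, 2, 1) → (1, 3, 3, 1) → (1, 3, 4, 1) → (1, 3, 4, 2) → (1, 3, 4, 3) → (1, 3, 4, 4) → (1, 3, 4, 5))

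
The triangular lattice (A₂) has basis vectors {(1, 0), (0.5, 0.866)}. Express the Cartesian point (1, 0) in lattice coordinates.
b₁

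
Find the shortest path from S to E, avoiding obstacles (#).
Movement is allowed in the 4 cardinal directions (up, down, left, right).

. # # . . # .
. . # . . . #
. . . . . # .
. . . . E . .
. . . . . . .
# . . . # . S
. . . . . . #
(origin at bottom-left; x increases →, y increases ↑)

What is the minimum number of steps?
4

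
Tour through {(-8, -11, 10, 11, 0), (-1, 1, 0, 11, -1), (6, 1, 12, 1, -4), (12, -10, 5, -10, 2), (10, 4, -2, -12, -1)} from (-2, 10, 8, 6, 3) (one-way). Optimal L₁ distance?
164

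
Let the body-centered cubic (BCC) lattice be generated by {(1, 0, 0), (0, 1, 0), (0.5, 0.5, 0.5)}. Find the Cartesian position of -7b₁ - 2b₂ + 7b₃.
(-3.5, 1.5, 3.5)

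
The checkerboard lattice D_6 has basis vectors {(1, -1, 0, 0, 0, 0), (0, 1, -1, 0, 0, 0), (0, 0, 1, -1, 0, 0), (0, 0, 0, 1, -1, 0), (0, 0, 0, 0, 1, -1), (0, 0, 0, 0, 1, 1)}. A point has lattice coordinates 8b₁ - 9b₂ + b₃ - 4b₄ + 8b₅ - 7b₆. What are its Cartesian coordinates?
(8, -17, 10, -5, 5, -15)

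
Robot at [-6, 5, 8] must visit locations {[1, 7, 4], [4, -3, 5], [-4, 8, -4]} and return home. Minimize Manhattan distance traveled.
66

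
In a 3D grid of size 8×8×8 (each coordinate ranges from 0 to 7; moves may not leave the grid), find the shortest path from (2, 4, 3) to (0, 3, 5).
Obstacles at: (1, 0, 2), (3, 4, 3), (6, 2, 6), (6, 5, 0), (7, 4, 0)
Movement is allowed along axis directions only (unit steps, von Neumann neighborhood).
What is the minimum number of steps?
5
(one shortest path: (2, 4, 3) → (1, 4, 3) → (0, 4, 3) → (0, 3, 3) → (0, 3, 4) → (0, 3, 5))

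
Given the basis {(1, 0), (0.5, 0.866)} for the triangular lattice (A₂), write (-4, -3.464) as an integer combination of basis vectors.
-2b₁ - 4b₂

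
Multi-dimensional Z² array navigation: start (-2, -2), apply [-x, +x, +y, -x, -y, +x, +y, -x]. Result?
(-3, -1)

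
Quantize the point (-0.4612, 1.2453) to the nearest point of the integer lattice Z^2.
(0, 1)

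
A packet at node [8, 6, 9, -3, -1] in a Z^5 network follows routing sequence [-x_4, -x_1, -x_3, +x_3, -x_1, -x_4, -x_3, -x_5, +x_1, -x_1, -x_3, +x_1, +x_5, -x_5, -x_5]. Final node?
(7, 6, 7, -5, -3)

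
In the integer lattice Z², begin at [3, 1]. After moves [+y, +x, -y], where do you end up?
(4, 1)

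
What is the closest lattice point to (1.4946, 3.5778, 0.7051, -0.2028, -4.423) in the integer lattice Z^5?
(1, 4, 1, 0, -4)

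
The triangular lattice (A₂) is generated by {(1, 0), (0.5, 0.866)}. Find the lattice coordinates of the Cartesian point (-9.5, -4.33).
-7b₁ - 5b₂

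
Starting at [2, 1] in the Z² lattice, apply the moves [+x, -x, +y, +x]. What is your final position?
(3, 2)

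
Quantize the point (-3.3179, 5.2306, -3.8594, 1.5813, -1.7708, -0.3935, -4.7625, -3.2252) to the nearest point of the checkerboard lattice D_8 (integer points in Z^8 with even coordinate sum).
(-3, 5, -4, 2, -2, 0, -5, -3)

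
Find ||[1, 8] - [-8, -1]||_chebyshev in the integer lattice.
9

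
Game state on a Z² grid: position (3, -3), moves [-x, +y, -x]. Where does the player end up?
(1, -2)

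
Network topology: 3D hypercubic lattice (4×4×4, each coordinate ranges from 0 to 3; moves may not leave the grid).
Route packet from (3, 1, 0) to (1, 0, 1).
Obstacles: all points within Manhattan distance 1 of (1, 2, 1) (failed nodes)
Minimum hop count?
4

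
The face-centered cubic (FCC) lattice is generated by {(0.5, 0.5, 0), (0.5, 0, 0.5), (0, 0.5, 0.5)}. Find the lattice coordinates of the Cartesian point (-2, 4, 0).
2b₁ - 6b₂ + 6b₃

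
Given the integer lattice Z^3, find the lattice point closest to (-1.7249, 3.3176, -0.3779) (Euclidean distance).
(-2, 3, 0)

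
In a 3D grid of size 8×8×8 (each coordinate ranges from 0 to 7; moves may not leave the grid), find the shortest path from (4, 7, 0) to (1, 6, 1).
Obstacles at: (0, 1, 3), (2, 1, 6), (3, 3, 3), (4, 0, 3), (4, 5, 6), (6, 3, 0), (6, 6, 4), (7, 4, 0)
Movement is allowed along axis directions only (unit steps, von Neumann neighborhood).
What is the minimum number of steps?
5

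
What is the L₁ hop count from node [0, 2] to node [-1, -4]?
7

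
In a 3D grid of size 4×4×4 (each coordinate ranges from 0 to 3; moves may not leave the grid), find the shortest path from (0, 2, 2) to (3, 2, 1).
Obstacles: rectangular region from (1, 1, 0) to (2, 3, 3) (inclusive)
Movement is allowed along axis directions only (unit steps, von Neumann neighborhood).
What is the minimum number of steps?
8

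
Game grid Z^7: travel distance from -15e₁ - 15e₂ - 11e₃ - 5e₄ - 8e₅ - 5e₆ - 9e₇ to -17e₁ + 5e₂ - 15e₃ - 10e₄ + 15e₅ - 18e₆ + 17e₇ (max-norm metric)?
26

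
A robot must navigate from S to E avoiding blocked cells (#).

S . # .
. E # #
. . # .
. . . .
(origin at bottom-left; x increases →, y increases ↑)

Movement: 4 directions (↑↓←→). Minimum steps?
2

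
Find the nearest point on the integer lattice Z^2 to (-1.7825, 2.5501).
(-2, 3)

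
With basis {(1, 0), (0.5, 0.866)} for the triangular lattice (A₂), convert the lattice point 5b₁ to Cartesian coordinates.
(5, 0)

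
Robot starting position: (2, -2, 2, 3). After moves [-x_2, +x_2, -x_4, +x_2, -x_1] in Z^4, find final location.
(1, -1, 2, 2)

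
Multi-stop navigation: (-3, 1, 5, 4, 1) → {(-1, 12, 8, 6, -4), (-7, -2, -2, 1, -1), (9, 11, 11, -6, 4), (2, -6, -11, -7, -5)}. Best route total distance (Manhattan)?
141
(one optimal route: (-3, 1, 5, 4, 1) → (-7, -2, -2, 1, -1) → (2, -6, -11, -7, -5) → (-1, 12, 8, 6, -4) → (9, 11, 11, -6, 4))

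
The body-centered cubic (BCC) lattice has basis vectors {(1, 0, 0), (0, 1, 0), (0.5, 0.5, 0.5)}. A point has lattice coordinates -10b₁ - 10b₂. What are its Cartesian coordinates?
(-10, -10, 0)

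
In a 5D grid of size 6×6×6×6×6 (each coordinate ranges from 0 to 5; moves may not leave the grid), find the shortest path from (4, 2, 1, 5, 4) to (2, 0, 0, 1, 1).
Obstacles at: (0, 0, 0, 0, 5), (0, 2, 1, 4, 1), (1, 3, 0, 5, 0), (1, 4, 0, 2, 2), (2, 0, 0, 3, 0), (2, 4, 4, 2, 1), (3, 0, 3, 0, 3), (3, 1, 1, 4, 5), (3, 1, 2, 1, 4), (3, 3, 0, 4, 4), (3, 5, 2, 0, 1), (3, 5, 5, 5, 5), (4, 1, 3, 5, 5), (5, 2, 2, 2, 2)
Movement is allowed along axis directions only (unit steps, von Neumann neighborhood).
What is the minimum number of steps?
12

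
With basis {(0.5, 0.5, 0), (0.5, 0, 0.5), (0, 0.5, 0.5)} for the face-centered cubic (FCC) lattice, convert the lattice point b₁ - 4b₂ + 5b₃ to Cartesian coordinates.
(-1.5, 3, 0.5)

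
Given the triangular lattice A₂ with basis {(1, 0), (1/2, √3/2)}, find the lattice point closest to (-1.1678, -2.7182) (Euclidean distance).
(-1.5, -2.598)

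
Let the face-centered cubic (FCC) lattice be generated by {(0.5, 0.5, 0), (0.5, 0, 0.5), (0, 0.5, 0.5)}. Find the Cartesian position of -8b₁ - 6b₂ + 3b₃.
(-7, -2.5, -1.5)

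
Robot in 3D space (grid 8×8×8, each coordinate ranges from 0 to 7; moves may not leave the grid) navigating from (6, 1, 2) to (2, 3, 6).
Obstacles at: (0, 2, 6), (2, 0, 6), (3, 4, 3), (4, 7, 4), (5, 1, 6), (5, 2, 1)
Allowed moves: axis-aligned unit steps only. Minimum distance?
10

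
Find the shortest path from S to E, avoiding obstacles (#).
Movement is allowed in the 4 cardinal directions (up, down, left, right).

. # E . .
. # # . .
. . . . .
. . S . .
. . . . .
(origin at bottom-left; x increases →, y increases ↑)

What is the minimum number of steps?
5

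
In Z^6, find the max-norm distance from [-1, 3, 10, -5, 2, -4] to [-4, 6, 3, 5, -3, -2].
10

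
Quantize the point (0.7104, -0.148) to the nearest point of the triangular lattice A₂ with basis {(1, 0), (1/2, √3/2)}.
(1, 0)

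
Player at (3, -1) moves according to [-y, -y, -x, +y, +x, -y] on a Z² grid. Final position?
(3, -3)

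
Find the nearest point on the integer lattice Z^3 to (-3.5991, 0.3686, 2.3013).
(-4, 0, 2)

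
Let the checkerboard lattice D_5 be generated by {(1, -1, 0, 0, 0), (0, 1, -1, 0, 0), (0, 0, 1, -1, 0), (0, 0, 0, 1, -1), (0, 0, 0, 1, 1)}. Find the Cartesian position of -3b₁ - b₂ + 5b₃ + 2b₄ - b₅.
(-3, 2, 6, -4, -3)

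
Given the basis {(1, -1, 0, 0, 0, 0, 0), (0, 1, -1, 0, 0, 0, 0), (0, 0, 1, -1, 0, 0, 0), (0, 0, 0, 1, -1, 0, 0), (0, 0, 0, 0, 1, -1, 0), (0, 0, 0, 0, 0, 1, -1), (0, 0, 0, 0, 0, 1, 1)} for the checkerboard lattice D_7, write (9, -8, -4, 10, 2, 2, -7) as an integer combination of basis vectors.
9b₁ + b₂ - 3b₃ + 7b₄ + 9b₅ + 9b₆ + 2b₇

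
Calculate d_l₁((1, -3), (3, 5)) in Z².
10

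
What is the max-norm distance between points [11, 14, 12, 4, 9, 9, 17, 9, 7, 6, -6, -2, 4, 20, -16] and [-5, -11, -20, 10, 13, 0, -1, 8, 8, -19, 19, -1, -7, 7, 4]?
32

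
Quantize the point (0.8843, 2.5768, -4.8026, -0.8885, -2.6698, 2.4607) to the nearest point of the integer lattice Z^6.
(1, 3, -5, -1, -3, 2)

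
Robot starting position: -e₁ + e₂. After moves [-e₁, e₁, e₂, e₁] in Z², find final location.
(0, 2)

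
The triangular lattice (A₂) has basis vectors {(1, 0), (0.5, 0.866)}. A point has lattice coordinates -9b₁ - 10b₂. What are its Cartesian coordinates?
(-14, -8.66)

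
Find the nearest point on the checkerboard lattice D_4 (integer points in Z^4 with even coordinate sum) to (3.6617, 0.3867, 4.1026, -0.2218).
(4, 0, 4, 0)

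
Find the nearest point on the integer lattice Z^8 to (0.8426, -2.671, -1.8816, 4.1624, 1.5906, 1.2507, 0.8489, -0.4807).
(1, -3, -2, 4, 2, 1, 1, 0)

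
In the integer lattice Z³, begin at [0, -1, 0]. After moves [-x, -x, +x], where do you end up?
(-1, -1, 0)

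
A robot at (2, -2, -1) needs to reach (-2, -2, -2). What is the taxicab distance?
5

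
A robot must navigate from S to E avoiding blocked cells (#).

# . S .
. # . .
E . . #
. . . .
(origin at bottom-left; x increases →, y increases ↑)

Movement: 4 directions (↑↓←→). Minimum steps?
4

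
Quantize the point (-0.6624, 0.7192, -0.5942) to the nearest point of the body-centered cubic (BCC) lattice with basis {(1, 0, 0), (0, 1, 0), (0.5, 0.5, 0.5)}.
(-0.5, 0.5, -0.5)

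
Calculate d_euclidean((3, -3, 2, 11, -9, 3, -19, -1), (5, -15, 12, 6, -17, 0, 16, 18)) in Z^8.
43.9545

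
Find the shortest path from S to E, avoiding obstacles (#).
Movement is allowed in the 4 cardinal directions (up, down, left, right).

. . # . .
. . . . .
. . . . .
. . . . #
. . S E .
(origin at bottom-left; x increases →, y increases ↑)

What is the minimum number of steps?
1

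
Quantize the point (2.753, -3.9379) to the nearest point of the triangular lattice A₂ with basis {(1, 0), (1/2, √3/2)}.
(2.5, -4.33)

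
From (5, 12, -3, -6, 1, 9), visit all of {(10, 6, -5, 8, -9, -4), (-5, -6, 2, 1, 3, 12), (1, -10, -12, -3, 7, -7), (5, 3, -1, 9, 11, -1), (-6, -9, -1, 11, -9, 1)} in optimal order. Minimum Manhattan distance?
214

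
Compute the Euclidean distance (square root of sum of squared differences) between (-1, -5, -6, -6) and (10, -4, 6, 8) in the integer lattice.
21.4942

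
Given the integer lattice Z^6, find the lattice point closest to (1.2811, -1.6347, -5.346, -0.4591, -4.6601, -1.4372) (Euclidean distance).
(1, -2, -5, 0, -5, -1)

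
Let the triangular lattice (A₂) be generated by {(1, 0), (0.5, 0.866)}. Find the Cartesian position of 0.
(0, 0)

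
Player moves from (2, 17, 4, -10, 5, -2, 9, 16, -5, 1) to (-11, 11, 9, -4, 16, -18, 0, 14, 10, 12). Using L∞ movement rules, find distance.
16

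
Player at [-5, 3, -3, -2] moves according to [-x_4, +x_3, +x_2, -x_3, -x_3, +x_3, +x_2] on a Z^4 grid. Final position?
(-5, 5, -3, -3)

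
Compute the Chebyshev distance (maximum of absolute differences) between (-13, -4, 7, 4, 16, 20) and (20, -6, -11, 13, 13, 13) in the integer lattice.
33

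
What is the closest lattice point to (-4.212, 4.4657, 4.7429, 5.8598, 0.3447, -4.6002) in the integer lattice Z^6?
(-4, 4, 5, 6, 0, -5)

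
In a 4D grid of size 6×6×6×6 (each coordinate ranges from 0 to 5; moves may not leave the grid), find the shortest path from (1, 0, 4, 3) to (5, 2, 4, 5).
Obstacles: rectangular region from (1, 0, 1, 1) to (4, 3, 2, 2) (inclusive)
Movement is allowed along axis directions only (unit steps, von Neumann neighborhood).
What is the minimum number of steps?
8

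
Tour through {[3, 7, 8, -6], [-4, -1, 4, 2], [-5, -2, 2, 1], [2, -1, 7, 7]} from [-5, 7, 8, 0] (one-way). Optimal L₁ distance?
56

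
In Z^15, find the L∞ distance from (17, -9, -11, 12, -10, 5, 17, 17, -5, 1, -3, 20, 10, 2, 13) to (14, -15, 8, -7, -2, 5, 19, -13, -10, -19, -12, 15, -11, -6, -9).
30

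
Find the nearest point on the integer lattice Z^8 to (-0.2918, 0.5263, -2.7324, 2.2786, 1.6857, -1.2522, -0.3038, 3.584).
(0, 1, -3, 2, 2, -1, 0, 4)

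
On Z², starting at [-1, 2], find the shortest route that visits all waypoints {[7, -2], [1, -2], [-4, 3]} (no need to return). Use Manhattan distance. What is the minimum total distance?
20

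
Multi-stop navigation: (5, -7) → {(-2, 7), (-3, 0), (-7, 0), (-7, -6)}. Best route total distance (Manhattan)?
31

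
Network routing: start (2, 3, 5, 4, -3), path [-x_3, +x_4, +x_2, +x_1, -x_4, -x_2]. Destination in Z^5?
(3, 3, 4, 4, -3)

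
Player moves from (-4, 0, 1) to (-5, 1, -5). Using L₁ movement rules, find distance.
8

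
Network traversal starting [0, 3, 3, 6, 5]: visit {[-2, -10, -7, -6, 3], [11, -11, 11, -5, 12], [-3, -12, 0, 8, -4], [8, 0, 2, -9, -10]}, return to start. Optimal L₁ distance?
196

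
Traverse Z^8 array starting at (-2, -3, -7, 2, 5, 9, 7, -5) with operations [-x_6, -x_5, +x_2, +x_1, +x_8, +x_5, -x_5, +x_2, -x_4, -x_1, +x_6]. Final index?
(-2, -1, -7, 1, 4, 9, 7, -4)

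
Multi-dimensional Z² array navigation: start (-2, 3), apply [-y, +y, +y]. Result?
(-2, 4)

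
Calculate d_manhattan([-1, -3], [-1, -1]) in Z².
2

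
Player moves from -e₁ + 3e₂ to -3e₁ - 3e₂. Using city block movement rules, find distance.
8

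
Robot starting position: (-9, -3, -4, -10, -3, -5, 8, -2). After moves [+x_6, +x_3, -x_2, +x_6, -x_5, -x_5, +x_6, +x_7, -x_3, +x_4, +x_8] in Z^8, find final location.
(-9, -4, -4, -9, -5, -2, 9, -1)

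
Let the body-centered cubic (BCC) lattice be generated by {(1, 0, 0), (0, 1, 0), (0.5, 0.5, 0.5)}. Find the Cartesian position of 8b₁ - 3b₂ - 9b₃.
(3.5, -7.5, -4.5)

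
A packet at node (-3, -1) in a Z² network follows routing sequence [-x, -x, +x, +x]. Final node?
(-3, -1)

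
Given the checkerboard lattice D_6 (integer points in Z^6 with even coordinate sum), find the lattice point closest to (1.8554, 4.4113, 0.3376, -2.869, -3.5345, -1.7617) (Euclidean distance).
(2, 4, 0, -3, -3, -2)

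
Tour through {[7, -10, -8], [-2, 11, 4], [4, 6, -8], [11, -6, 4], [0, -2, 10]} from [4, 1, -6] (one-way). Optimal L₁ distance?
88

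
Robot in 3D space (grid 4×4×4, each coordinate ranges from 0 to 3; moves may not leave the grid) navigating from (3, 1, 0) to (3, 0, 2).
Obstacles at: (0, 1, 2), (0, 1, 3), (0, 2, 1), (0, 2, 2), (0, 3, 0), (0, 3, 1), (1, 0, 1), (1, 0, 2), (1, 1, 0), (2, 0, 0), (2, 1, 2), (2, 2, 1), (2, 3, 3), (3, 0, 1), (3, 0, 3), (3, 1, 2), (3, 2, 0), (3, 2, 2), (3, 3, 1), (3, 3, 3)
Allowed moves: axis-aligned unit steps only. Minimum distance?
5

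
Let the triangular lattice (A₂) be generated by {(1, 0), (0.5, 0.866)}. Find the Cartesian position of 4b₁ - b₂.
(3.5, -0.866)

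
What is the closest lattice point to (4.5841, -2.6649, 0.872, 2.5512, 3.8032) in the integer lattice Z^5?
(5, -3, 1, 3, 4)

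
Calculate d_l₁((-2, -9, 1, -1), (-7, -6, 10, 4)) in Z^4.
22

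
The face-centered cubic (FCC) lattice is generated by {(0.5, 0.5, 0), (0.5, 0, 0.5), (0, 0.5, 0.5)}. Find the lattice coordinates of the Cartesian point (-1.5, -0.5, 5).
-7b₁ + 4b₂ + 6b₃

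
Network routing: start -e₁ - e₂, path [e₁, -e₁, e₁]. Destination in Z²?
(0, -1)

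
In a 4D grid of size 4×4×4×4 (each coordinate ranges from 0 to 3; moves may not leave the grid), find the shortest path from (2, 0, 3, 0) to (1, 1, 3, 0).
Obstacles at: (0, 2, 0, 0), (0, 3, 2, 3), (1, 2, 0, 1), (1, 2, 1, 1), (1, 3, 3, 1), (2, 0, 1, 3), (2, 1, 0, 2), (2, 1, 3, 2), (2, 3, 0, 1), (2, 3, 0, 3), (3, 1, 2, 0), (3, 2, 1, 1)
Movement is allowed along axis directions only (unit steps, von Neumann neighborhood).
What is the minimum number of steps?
2
(one shortest path: (2, 0, 3, 0) → (1, 0, 3, 0) → (1, 1, 3, 0))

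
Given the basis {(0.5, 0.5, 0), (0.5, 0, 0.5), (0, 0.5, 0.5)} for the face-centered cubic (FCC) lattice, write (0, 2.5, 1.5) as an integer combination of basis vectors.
b₁ - b₂ + 4b₃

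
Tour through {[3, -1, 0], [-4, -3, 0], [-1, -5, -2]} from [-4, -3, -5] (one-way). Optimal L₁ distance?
22
(one optimal route: (-4, -3, -5) → (-4, -3, 0) → (-1, -5, -2) → (3, -1, 0))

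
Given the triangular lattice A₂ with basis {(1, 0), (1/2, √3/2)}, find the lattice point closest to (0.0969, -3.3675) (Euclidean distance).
(0, -3.464)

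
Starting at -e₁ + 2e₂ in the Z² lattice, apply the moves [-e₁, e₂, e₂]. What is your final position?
(-2, 4)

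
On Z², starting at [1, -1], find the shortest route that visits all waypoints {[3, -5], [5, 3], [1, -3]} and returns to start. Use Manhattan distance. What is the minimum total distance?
24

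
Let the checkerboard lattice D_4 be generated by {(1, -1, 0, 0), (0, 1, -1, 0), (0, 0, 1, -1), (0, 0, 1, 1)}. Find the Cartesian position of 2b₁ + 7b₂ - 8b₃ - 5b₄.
(2, 5, -20, 3)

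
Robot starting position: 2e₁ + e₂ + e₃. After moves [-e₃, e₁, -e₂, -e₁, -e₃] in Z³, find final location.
(2, 0, -1)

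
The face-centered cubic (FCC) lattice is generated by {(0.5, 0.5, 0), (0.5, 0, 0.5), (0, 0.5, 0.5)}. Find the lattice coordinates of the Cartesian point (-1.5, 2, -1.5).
2b₁ - 5b₂ + 2b₃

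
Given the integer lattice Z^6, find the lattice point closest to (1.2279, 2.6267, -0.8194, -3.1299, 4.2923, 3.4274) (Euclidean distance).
(1, 3, -1, -3, 4, 3)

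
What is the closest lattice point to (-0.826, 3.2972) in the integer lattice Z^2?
(-1, 3)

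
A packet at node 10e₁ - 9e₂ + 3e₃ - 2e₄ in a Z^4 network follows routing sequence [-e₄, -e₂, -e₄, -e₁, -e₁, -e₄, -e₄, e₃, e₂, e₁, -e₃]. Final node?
(9, -9, 3, -6)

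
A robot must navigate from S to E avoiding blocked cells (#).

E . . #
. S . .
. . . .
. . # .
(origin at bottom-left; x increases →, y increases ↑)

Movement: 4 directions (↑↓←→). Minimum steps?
2
(one shortest path: (1, 2) → (0, 2) → (0, 3))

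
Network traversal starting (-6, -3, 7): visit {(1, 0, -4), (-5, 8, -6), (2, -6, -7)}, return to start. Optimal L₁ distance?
76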